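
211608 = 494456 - 282848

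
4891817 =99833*49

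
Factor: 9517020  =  2^2 * 3^1*5^1*158617^1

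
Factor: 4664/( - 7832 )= - 53/89 = - 53^1*89^ ( - 1 )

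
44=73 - 29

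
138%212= 138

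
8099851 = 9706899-1607048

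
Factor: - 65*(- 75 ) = 3^1*5^3*13^1 = 4875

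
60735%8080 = 4175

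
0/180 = 0 = 0.00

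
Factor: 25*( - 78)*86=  - 167700= -  2^2*3^1*5^2*13^1*43^1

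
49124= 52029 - 2905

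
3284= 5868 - 2584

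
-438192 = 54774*( -8 ) 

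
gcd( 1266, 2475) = 3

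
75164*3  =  225492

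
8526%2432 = 1230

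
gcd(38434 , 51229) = 1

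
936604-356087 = 580517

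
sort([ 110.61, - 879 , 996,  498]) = [ - 879, 110.61,498, 996 ]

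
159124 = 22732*7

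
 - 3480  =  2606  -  6086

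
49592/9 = 49592/9  =  5510.22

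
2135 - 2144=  - 9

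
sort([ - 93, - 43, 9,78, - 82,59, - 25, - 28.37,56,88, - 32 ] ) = [  -  93, - 82,-43, - 32, - 28.37,-25 , 9,56, 59, 78,88] 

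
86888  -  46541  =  40347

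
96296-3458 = 92838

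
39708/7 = 5672 + 4/7 = 5672.57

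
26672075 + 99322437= 125994512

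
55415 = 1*55415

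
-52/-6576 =13/1644=   0.01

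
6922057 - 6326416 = 595641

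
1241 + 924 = 2165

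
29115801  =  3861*7541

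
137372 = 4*34343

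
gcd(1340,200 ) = 20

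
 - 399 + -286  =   - 685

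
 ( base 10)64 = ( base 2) 1000000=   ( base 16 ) 40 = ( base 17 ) 3d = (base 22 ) 2K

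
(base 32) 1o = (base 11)51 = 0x38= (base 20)2g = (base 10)56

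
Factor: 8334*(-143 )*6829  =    -  8138542698 = - 2^1*3^2*11^1*13^1*463^1*6829^1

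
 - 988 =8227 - 9215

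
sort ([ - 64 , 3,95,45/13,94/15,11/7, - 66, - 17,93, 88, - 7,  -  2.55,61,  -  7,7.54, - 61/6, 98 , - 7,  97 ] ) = [ - 66, - 64,-17 ,-61/6, - 7 ,-7, - 7, - 2.55,11/7,3,45/13,94/15 , 7.54, 61, 88,93, 95,97, 98 ]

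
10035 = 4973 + 5062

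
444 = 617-173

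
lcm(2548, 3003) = 84084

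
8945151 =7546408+1398743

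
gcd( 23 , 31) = 1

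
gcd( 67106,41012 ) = 2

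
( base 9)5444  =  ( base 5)112014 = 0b111110101001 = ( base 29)4m7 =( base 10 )4009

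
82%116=82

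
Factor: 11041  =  61^1*181^1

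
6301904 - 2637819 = 3664085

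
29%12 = 5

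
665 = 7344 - 6679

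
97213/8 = 12151  +  5/8 = 12151.62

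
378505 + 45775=424280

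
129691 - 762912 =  - 633221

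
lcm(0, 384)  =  0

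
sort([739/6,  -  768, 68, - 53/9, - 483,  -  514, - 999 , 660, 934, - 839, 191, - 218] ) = [ - 999 ,  -  839,-768, - 514, - 483, - 218,- 53/9, 68,  739/6, 191,660, 934]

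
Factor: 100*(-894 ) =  - 2^3*3^1*5^2*149^1=- 89400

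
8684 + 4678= 13362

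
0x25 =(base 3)1101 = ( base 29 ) 18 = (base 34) 13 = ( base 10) 37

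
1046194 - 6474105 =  - 5427911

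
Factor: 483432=2^3 * 3^1*20143^1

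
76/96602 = 38/48301= 0.00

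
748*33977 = 25414796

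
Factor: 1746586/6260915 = 2^1*5^(- 1)*31^( -2)*1303^(  -  1 ) * 873293^1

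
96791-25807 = 70984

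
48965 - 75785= - 26820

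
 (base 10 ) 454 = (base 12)31a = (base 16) 1C6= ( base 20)12E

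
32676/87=375  +  17/29 = 375.59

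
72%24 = 0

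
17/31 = 17/31  =  0.55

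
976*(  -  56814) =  - 55450464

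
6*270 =1620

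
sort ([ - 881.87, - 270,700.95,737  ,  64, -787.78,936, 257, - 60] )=[ -881.87, - 787.78, - 270, - 60,  64,257, 700.95,737,936] 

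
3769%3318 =451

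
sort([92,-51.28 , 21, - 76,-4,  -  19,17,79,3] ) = [-76, - 51.28, - 19, - 4, 3,17, 21,79,92 ] 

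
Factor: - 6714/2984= - 2^( - 2)*3^2 = - 9/4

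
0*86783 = 0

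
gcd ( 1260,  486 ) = 18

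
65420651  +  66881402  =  132302053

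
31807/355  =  89  +  212/355 = 89.60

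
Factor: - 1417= - 13^1*109^1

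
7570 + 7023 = 14593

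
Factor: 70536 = 2^3*3^1 * 2939^1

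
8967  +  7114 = 16081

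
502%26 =8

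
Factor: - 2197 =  - 13^3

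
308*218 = 67144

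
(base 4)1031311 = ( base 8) 11565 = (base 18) f6d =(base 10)4981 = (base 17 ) 1040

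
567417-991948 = -424531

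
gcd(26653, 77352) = 11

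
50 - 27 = 23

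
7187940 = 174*41310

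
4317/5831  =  4317/5831= 0.74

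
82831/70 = 1183+3/10 = 1183.30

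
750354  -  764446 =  - 14092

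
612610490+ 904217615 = 1516828105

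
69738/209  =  333 + 141/209   =  333.67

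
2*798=1596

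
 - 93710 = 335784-429494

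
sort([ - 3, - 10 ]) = [ - 10, - 3 ]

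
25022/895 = 25022/895= 27.96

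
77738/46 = 38869/23 = 1689.96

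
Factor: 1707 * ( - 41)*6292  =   - 440358204 = - 2^2 * 3^1*  11^2*13^1*41^1 * 569^1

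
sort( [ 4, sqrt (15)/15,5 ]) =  [sqrt(15)/15,4 , 5]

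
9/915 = 3/305=0.01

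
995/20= 199/4 = 49.75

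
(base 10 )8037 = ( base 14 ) 2d01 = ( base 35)6jm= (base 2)1111101100101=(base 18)16E9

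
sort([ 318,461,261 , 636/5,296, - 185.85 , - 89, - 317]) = [ - 317, - 185.85, - 89,  636/5,261, 296,  318,461 ]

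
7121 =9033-1912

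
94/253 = 94/253 = 0.37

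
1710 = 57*30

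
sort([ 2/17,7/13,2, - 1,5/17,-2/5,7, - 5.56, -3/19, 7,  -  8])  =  [ - 8,- 5.56,-1, - 2/5,-3/19, 2/17, 5/17,7/13, 2,  7, 7 ]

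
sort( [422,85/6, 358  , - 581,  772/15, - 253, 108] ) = [ - 581 , - 253, 85/6, 772/15,  108,358, 422 ]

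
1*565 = 565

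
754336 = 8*94292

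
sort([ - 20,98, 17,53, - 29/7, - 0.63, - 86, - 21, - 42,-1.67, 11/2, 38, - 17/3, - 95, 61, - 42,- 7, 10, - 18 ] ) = [ -95, - 86, - 42, - 42 , - 21, - 20, - 18, - 7,  -  17/3, - 29/7, -1.67 , - 0.63, 11/2, 10, 17,38, 53,61, 98 ]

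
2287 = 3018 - 731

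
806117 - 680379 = 125738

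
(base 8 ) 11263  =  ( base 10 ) 4787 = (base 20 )bj7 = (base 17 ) g9a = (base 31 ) 4ud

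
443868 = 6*73978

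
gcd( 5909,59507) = 1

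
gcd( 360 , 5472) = 72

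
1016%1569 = 1016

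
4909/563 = 8 +405/563 = 8.72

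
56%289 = 56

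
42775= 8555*5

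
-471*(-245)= 115395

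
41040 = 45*912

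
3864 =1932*2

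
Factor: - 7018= - 2^1*11^2*29^1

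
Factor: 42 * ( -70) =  -2940 = - 2^2 * 3^1 *5^1 * 7^2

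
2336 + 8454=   10790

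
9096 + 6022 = 15118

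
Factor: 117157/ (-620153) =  - 53^( - 1)*79^1*1483^1*11701^( - 1 ) 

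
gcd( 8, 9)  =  1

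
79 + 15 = 94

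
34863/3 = 11621 =11621.00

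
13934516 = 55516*251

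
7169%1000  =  169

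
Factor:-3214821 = -3^1 * 53^1 * 20219^1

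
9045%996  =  81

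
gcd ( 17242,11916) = 2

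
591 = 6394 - 5803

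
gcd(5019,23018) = 1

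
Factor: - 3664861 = -3664861^1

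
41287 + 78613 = 119900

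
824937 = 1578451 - 753514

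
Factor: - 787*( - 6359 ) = 787^1*6359^1 = 5004533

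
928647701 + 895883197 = 1824530898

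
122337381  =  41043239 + 81294142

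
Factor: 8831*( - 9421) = -8831^1*9421^1 = -83196851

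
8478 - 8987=  -  509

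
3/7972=3/7972 = 0.00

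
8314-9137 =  - 823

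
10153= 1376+8777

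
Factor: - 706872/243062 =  - 353436/121531  =  - 2^2*3^1*29453^1*121531^(- 1 ) 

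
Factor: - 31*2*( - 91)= 2^1*7^1 * 13^1*31^1 =5642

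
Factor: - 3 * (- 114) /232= 2^( - 2)*3^2*19^1 * 29^(- 1) = 171/116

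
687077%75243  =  9890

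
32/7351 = 32/7351 =0.00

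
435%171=93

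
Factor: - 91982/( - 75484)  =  2^ ( - 1)*11^1*37^1*167^(-1) = 407/334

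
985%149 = 91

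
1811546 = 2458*737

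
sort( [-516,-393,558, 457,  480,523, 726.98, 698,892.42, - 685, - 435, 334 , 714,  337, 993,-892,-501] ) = [  -  892,- 685, - 516 , - 501, - 435,- 393 , 334,337,457,480 , 523,558,698,714,  726.98, 892.42,  993 ]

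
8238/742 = 4119/371 = 11.10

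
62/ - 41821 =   -  1 + 41759/41821 = - 0.00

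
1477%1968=1477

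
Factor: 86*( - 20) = -1720  =  - 2^3*5^1*43^1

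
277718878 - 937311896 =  - 659593018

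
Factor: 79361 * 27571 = 2188062131 = 61^1 * 79^1 *349^1*1301^1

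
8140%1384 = 1220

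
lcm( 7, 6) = 42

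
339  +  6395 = 6734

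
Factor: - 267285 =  - 3^1 * 5^1*103^1 * 173^1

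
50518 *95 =4799210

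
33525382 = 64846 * 517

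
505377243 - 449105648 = 56271595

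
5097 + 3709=8806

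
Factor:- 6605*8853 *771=-45083504115 = - 3^2*5^1*13^1*227^1*257^1*1321^1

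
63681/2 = 63681/2 = 31840.50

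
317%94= 35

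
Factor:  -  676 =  - 2^2*13^2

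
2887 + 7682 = 10569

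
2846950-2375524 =471426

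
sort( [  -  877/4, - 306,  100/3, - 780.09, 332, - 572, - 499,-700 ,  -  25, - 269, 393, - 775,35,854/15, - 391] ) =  [ - 780.09, - 775  , - 700, - 572, -499, - 391 , - 306, - 269,  -  877/4, - 25,100/3,35 , 854/15,332,393]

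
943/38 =943/38 = 24.82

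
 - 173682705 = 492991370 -666674075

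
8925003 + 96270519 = 105195522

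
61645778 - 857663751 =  - 796017973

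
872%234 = 170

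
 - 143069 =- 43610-99459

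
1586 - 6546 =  - 4960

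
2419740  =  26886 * 90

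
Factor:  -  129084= - 2^2*3^1* 31^1*347^1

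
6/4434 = 1/739 = 0.00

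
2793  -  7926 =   -  5133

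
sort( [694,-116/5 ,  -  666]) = [ - 666,-116/5, 694 ] 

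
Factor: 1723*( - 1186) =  - 2^1 *593^1*1723^1 = - 2043478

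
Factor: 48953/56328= 2^( - 3 )* 3^( -1)*2347^(  -  1) *48953^1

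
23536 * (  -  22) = - 517792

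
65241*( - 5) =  - 326205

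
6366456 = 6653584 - 287128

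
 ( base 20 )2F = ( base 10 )55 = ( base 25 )25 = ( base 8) 67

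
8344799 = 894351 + 7450448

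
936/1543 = 936/1543 = 0.61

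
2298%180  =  138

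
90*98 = 8820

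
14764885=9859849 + 4905036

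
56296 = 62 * 908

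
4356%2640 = 1716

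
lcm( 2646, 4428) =216972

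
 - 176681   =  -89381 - 87300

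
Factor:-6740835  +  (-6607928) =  - 23^1*580381^1 = - 13348763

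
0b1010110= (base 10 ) 86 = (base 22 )3k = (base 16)56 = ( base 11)79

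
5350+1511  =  6861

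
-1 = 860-861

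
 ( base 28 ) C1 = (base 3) 110111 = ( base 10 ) 337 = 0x151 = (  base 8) 521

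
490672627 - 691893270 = -201220643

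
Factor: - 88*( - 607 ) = 53416 = 2^3* 11^1*607^1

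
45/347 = 45/347 =0.13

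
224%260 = 224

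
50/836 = 25/418 = 0.06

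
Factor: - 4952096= - 2^5*154753^1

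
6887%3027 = 833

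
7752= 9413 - 1661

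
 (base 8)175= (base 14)8D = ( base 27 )4H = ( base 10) 125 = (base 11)104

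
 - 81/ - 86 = 81/86 =0.94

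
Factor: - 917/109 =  - 7^1*109^( - 1)*131^1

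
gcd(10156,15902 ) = 2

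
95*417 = 39615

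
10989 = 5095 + 5894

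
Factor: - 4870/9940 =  - 487/994 = - 2^( - 1)*7^( - 1)*71^(-1)*487^1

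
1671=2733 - 1062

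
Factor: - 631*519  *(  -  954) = 312424506 = 2^1*3^3*53^1*173^1*631^1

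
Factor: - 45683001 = -3^3 * 7^1*13^1*18593^1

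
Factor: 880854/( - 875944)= - 897/892= -2^(-2 )*3^1*13^1 *23^1*223^( - 1 ) 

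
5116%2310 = 496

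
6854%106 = 70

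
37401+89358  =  126759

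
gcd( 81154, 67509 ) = 1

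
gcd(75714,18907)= 1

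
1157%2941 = 1157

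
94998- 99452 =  - 4454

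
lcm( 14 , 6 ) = 42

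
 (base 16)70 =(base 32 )3G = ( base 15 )77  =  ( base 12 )94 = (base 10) 112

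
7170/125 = 1434/25  =  57.36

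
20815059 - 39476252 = -18661193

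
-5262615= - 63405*83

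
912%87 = 42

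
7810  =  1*7810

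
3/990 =1/330 = 0.00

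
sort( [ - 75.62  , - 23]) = [-75.62, - 23 ]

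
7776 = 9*864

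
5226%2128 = 970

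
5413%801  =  607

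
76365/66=25455/22 = 1157.05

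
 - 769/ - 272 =769/272  =  2.83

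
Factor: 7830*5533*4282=185510755980 = 2^2*3^3*5^1*11^1*29^1*503^1*2141^1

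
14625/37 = 14625/37 = 395.27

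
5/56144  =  5/56144 = 0.00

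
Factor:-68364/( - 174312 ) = 2^( - 1)* 211^1*269^ ( - 1)  =  211/538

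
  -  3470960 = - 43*80720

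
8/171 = 8/171 = 0.05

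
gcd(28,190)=2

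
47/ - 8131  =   - 1+172/173 =- 0.01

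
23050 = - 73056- - 96106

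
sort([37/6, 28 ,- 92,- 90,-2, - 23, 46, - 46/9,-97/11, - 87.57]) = [ - 92, - 90 , - 87.57, - 23, - 97/11, -46/9, - 2, 37/6, 28,  46 ]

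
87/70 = 87/70 = 1.24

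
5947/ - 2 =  - 5947/2 = -2973.50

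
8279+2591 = 10870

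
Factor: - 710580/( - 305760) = 911/392 = 2^( - 3)*7^( - 2 )*911^1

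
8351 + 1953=10304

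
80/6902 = 40/3451 = 0.01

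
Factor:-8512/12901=-2^6*97^ ( - 1) = -64/97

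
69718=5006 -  - 64712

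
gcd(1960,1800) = 40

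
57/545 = 57/545  =  0.10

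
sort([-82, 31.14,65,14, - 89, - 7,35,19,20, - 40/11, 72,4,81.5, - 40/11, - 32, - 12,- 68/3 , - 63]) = [-89, - 82, -63, - 32, - 68/3, -12, - 7, - 40/11, - 40/11,4,14 , 19,20,31.14,35,65,72,81.5 ] 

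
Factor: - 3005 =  - 5^1*601^1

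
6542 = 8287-1745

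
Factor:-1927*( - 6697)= 12905119 = 37^1*41^1*47^1*181^1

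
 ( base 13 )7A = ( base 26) 3n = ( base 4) 1211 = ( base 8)145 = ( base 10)101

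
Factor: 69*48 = 2^4*  3^2*23^1 = 3312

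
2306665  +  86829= 2393494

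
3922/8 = 1961/4 = 490.25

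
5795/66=5795/66 = 87.80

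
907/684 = 907/684 = 1.33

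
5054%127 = 101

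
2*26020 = 52040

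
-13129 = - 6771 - 6358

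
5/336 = 5/336 = 0.01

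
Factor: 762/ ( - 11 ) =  - 2^1*3^1*11^(  -  1)*127^1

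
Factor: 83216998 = 2^1*19^2*115259^1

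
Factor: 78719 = 223^1*353^1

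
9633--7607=17240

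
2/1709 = 2/1709= 0.00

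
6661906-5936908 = 724998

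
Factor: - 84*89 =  - 2^2*3^1*7^1*89^1 =-7476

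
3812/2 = 1906 = 1906.00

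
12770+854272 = 867042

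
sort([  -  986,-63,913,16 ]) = [ - 986, - 63,16, 913 ]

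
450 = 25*18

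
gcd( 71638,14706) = 86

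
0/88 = 0=   0.00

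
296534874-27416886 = 269117988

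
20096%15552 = 4544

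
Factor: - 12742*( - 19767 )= 2^1* 3^1* 11^1 * 23^1 *277^1*599^1 = 251871114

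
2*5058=10116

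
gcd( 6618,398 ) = 2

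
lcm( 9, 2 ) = 18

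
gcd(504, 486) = 18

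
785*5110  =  4011350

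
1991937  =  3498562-1506625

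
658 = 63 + 595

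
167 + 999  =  1166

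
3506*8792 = 30824752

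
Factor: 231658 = 2^1*7^1*16547^1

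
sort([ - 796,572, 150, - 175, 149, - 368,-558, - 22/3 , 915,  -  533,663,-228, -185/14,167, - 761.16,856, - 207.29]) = [- 796, - 761.16, - 558, - 533, - 368, - 228, - 207.29, - 175, - 185/14, - 22/3,149,150,167,572,663,856, 915]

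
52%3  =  1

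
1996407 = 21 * 95067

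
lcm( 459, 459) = 459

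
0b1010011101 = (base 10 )669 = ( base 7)1644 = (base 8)1235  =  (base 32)kt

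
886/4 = 221 + 1/2= 221.50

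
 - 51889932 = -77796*667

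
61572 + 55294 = 116866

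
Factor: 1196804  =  2^2*7^1*42743^1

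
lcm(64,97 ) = 6208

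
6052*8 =48416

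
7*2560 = 17920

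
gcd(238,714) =238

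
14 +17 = 31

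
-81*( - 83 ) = 6723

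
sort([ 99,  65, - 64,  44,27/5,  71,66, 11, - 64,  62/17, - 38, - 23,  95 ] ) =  [ - 64, - 64, - 38, - 23,  62/17,27/5,  11, 44, 65 , 66, 71, 95 , 99]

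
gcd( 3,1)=1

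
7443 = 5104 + 2339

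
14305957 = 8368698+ 5937259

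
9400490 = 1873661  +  7526829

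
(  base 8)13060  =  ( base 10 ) 5680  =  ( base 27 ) 7la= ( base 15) 1a3a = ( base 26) 8ac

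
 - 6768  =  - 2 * 3384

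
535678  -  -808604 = 1344282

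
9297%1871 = 1813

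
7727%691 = 126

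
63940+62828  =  126768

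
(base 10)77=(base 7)140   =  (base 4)1031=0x4D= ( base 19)41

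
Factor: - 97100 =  - 2^2*5^2*971^1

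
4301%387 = 44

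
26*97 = 2522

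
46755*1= 46755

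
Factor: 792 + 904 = 1696 = 2^5 * 53^1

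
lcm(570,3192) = 15960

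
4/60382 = 2/30191 = 0.00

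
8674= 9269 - 595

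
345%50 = 45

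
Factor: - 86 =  - 2^1*43^1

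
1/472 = 1/472=0.00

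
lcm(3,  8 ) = 24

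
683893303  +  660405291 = 1344298594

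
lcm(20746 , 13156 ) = 539396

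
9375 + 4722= 14097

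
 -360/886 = -1 + 263/443= -0.41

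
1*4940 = 4940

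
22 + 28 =50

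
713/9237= 713/9237 = 0.08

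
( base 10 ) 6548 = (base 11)4a13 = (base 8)14624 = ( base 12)3958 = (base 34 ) 5mk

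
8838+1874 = 10712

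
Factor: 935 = 5^1*11^1* 17^1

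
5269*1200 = 6322800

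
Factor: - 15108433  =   - 67^1*225499^1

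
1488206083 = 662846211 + 825359872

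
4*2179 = 8716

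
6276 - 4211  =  2065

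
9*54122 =487098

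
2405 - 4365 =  - 1960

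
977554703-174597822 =802956881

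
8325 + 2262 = 10587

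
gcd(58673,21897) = 1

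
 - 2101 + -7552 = - 9653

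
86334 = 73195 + 13139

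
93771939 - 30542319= 63229620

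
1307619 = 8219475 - 6911856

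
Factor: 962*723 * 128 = 89027328 =2^8* 3^1*13^1*37^1*241^1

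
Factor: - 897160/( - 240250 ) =2^2* 5^( - 2)*11^1*31^(- 2)* 2039^1 = 89716/24025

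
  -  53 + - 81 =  - 134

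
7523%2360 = 443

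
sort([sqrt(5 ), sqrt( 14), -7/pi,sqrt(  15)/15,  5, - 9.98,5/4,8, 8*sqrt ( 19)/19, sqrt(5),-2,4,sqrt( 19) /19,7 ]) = [ - 9.98, - 7/pi, - 2,sqrt(19) /19,sqrt( 15)/15,5/4,8 * sqrt(19)/19,sqrt( 5 ), sqrt( 5 ),sqrt( 14),4,5,7, 8]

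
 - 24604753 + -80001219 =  - 104605972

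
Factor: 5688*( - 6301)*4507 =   -  161531276616 = - 2^3*3^2*79^1*4507^1 *6301^1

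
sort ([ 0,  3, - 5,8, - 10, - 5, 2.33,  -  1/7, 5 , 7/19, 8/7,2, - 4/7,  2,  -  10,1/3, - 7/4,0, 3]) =[ - 10 , - 10,-5,-5 , - 7/4, - 4/7, - 1/7,0, 0,  1/3,7/19,8/7, 2, 2,2.33, 3,3, 5,8]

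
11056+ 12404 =23460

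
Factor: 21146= 2^1*97^1*109^1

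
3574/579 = 6 + 100/579  =  6.17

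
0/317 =0 = 0.00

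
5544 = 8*693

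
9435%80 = 75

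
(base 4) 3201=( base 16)e1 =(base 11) 195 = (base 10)225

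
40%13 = 1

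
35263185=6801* 5185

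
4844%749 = 350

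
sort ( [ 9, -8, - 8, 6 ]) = [ - 8,- 8,  6 , 9]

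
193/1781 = 193/1781  =  0.11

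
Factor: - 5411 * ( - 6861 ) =37124871 = 3^1*7^1*773^1*2287^1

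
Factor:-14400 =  -2^6*3^2 * 5^2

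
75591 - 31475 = 44116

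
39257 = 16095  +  23162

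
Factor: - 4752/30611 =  -2^4*3^3*7^ (  -  1)*11^1 *4373^( - 1) 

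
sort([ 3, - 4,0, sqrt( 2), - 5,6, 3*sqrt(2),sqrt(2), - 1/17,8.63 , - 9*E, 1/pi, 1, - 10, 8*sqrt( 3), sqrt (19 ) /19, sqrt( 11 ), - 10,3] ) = [ - 9*E , - 10, - 10,-5,-4, -1/17,0,sqrt( 19 ) /19, 1/pi , 1,  sqrt( 2), sqrt(2 ), 3, 3, sqrt(11), 3*sqrt( 2), 6, 8.63, 8*sqrt (3) ] 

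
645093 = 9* 71677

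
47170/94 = 23585/47 = 501.81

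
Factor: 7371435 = 3^1*5^1*491429^1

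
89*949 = 84461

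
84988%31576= 21836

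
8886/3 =2962 = 2962.00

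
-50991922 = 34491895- 85483817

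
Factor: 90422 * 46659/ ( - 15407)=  - 4219000098/15407=- 2^1*3^1*7^(- 1)*29^1*31^( -1)*71^( - 1 )*103^1*151^1*1559^1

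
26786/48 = 558 + 1/24  =  558.04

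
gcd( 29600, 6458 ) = 2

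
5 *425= 2125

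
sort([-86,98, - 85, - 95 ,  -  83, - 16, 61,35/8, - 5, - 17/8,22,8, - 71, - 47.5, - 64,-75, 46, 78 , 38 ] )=[-95,-86,- 85,-83, - 75,-71  ,-64, - 47.5, - 16 ,  -  5, - 17/8,35/8, 8,22,38,  46,61,78, 98] 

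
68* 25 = 1700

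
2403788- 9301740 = - 6897952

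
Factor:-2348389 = -149^1*15761^1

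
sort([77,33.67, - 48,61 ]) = [ -48 , 33.67, 61 , 77 ] 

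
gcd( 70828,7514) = 2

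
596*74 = 44104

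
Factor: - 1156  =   - 2^2*17^2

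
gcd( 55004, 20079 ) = 1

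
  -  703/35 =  -21 + 32/35 = - 20.09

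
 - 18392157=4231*( - 4347) 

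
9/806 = 9/806 = 0.01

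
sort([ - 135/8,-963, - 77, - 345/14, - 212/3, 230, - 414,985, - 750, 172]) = [ - 963, - 750, - 414,  -  77, - 212/3, - 345/14, - 135/8,172,230,985] 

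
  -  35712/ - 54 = 661 + 1/3 = 661.33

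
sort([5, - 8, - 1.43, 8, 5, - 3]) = [-8,-3 , - 1.43, 5,5 , 8] 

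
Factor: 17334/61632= 9/32 = 2^ ( - 5)* 3^2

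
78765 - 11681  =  67084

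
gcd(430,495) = 5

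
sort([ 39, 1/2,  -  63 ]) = [ - 63, 1/2, 39]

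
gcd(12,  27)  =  3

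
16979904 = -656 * ( - 25884 ) 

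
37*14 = 518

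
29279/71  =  412 + 27/71 = 412.38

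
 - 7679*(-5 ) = 38395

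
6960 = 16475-9515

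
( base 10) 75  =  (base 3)2210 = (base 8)113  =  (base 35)25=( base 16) 4b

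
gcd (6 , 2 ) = 2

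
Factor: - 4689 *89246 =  - 2^1*3^2*521^1*44623^1= - 418474494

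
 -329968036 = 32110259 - 362078295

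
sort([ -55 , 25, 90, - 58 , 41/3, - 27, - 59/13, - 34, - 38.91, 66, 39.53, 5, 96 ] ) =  [ - 58, - 55, - 38.91,-34, - 27, - 59/13, 5,41/3, 25,  39.53, 66, 90 , 96]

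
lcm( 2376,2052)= 45144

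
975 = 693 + 282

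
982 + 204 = 1186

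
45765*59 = 2700135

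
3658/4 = 914 + 1/2 = 914.50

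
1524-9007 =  - 7483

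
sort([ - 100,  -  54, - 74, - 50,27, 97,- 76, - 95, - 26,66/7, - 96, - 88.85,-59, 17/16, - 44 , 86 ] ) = [ - 100, - 96, - 95, - 88.85, -76, - 74, - 59, - 54,-50, - 44,-26, 17/16, 66/7, 27,86, 97]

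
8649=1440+7209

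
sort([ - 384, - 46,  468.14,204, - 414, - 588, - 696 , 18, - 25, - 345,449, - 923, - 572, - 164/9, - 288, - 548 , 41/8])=[ - 923, - 696, - 588,  -  572, - 548, - 414,-384, - 345, - 288 , - 46, - 25,  -  164/9,41/8, 18,  204,  449,468.14]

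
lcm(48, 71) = 3408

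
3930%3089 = 841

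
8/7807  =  8/7807  =  0.00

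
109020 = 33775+75245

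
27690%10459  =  6772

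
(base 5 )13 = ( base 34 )8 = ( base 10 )8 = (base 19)8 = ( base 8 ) 10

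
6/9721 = 6/9721 = 0.00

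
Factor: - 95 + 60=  - 35 = - 5^1*7^1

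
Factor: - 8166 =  - 2^1*3^1*1361^1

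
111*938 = 104118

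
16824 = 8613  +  8211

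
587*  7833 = 4597971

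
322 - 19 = 303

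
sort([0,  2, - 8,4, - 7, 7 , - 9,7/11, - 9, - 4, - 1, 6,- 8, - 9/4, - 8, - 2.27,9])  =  [  -  9,- 9,  -  8,-8 , - 8 , - 7,- 4,  -  2.27, - 9/4 , - 1,0,7/11,2, 4,6,7,9 ]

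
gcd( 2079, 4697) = 77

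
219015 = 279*785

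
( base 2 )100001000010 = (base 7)6110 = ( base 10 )2114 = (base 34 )1S6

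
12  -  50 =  - 38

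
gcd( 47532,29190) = 6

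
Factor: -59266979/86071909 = - 7^( - 1)*11^( - 1)*107^1*553897^1*1117817^( - 1) 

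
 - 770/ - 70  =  11 + 0/1=11.00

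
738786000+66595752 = 805381752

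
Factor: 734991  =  3^1*244997^1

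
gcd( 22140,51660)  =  7380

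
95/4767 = 95/4767 = 0.02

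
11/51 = 11/51 = 0.22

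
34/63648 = 1/1872 = 0.00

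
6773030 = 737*9190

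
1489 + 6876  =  8365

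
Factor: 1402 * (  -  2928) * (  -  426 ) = 2^6*3^2 * 61^1*71^1*701^1 = 1748753856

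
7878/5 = 1575 + 3/5 = 1575.60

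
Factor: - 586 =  - 2^1*293^1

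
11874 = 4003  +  7871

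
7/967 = 7/967 = 0.01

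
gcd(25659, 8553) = 8553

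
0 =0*81226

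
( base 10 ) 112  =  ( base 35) 37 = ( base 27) 44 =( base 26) 48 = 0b1110000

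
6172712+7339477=13512189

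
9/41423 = 9/41423=0.00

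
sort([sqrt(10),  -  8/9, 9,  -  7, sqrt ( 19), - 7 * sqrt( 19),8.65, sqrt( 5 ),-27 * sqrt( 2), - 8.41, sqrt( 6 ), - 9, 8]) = [ - 27*sqrt(2),-7*sqrt(19), - 9, - 8.41,-7, - 8/9, sqrt(5),sqrt(6), sqrt( 10) , sqrt(19), 8,8.65 , 9]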